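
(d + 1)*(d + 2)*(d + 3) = d^3 + 6*d^2 + 11*d + 6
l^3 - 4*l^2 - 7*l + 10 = (l - 5)*(l - 1)*(l + 2)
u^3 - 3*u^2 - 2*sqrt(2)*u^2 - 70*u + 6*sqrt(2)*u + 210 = (u - 3)*(u - 7*sqrt(2))*(u + 5*sqrt(2))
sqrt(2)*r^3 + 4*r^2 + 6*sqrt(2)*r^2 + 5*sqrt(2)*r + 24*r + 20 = (r + 5)*(r + 2*sqrt(2))*(sqrt(2)*r + sqrt(2))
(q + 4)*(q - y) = q^2 - q*y + 4*q - 4*y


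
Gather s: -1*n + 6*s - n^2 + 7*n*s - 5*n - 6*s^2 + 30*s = -n^2 - 6*n - 6*s^2 + s*(7*n + 36)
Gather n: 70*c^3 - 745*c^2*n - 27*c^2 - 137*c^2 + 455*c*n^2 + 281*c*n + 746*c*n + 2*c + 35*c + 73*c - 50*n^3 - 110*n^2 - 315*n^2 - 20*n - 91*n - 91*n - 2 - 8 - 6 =70*c^3 - 164*c^2 + 110*c - 50*n^3 + n^2*(455*c - 425) + n*(-745*c^2 + 1027*c - 202) - 16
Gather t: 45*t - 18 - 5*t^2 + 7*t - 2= -5*t^2 + 52*t - 20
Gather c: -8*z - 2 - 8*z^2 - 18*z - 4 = -8*z^2 - 26*z - 6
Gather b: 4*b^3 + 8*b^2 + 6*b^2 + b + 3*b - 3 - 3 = 4*b^3 + 14*b^2 + 4*b - 6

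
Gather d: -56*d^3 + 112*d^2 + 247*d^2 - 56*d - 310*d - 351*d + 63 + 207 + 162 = -56*d^3 + 359*d^2 - 717*d + 432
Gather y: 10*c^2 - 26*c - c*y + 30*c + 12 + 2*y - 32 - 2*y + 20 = 10*c^2 - c*y + 4*c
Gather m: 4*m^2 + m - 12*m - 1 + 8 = 4*m^2 - 11*m + 7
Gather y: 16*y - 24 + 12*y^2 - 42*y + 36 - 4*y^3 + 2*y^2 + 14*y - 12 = -4*y^3 + 14*y^2 - 12*y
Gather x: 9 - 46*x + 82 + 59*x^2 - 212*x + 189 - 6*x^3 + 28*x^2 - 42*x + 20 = -6*x^3 + 87*x^2 - 300*x + 300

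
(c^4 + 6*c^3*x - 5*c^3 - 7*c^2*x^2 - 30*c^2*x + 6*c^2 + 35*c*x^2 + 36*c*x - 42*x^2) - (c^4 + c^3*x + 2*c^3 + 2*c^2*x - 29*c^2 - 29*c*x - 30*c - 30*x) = 5*c^3*x - 7*c^3 - 7*c^2*x^2 - 32*c^2*x + 35*c^2 + 35*c*x^2 + 65*c*x + 30*c - 42*x^2 + 30*x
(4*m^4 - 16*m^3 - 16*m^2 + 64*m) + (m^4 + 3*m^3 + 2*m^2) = 5*m^4 - 13*m^3 - 14*m^2 + 64*m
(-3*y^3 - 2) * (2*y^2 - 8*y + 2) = -6*y^5 + 24*y^4 - 6*y^3 - 4*y^2 + 16*y - 4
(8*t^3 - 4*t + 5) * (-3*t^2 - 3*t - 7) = -24*t^5 - 24*t^4 - 44*t^3 - 3*t^2 + 13*t - 35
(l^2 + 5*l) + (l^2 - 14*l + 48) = 2*l^2 - 9*l + 48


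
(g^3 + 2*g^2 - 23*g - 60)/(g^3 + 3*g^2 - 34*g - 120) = (g^2 - 2*g - 15)/(g^2 - g - 30)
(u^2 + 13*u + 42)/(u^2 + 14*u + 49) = (u + 6)/(u + 7)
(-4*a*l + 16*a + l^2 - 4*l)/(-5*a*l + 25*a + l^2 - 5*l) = (4*a*l - 16*a - l^2 + 4*l)/(5*a*l - 25*a - l^2 + 5*l)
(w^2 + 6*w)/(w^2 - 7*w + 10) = w*(w + 6)/(w^2 - 7*w + 10)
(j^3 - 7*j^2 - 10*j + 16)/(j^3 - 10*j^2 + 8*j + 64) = (j - 1)/(j - 4)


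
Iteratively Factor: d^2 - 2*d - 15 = (d + 3)*(d - 5)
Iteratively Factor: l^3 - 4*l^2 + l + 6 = (l + 1)*(l^2 - 5*l + 6) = (l - 2)*(l + 1)*(l - 3)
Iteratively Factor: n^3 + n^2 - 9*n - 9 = (n - 3)*(n^2 + 4*n + 3) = (n - 3)*(n + 1)*(n + 3)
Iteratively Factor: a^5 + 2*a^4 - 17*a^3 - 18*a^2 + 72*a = (a)*(a^4 + 2*a^3 - 17*a^2 - 18*a + 72) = a*(a + 3)*(a^3 - a^2 - 14*a + 24) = a*(a + 3)*(a + 4)*(a^2 - 5*a + 6) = a*(a - 2)*(a + 3)*(a + 4)*(a - 3)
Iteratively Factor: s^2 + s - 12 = (s - 3)*(s + 4)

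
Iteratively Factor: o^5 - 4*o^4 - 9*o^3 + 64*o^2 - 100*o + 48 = (o - 3)*(o^4 - o^3 - 12*o^2 + 28*o - 16) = (o - 3)*(o + 4)*(o^3 - 5*o^2 + 8*o - 4) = (o - 3)*(o - 2)*(o + 4)*(o^2 - 3*o + 2) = (o - 3)*(o - 2)*(o - 1)*(o + 4)*(o - 2)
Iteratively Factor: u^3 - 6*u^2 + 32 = (u - 4)*(u^2 - 2*u - 8) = (u - 4)^2*(u + 2)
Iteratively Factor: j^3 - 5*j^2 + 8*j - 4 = (j - 1)*(j^2 - 4*j + 4) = (j - 2)*(j - 1)*(j - 2)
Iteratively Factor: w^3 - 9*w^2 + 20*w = (w)*(w^2 - 9*w + 20) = w*(w - 4)*(w - 5)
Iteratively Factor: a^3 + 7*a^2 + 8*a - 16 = (a + 4)*(a^2 + 3*a - 4) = (a + 4)^2*(a - 1)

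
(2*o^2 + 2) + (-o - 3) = 2*o^2 - o - 1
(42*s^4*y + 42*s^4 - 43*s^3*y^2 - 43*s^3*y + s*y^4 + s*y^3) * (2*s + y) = 84*s^5*y + 84*s^5 - 44*s^4*y^2 - 44*s^4*y - 43*s^3*y^3 - 43*s^3*y^2 + 2*s^2*y^4 + 2*s^2*y^3 + s*y^5 + s*y^4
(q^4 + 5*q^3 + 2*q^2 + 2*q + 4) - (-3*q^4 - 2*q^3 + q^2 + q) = 4*q^4 + 7*q^3 + q^2 + q + 4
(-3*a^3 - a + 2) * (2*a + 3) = -6*a^4 - 9*a^3 - 2*a^2 + a + 6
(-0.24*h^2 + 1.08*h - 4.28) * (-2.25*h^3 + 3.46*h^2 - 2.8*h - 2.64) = 0.54*h^5 - 3.2604*h^4 + 14.0388*h^3 - 17.1992*h^2 + 9.1328*h + 11.2992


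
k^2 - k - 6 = (k - 3)*(k + 2)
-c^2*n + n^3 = n*(-c + n)*(c + n)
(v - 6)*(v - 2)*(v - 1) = v^3 - 9*v^2 + 20*v - 12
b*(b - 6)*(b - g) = b^3 - b^2*g - 6*b^2 + 6*b*g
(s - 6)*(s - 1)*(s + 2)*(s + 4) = s^4 - s^3 - 28*s^2 - 20*s + 48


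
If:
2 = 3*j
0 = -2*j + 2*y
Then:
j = 2/3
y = 2/3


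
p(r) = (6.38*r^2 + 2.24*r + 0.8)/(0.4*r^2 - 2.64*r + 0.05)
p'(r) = (2.64 - 0.8*r)*(6.38*r^2 + 2.24*r + 0.8)/(0.4*r^2 - 2.64*r + 0.05)^2 + (12.76*r + 2.24)/(0.4*r^2 - 2.64*r + 0.05)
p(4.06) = -28.24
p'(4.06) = -17.48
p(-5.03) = 6.44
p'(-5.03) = -0.81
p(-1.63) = 2.60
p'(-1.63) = -1.53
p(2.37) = -10.59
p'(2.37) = -6.21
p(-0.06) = 3.28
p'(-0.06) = 49.06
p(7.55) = 130.66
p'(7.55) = -118.42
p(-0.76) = 1.22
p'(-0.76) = -1.53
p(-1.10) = 1.76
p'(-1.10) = -1.63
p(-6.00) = 7.17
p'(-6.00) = -0.69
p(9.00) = 61.88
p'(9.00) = -19.00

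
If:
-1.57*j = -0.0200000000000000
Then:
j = 0.01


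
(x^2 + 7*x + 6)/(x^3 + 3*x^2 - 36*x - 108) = (x + 1)/(x^2 - 3*x - 18)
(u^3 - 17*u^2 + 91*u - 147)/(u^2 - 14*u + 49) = u - 3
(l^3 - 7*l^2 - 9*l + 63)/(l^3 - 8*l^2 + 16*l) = (l^3 - 7*l^2 - 9*l + 63)/(l*(l^2 - 8*l + 16))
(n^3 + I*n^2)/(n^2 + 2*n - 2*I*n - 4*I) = n^2*(n + I)/(n^2 + 2*n*(1 - I) - 4*I)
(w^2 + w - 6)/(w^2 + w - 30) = (w^2 + w - 6)/(w^2 + w - 30)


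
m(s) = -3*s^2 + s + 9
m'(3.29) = -18.74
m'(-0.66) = 4.96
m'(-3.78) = 23.68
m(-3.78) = -37.65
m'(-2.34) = 15.04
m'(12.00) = -71.00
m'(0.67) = -3.02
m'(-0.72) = 5.32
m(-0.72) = 6.72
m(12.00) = -411.00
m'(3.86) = -22.16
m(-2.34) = -9.77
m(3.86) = -31.84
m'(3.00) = -17.00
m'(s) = 1 - 6*s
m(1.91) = -0.03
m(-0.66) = 7.03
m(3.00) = -15.00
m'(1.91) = -10.46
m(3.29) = -20.18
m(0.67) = 8.32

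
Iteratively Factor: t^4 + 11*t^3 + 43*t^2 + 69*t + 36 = (t + 1)*(t^3 + 10*t^2 + 33*t + 36) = (t + 1)*(t + 3)*(t^2 + 7*t + 12) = (t + 1)*(t + 3)*(t + 4)*(t + 3)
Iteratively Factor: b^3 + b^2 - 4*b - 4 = (b + 2)*(b^2 - b - 2) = (b + 1)*(b + 2)*(b - 2)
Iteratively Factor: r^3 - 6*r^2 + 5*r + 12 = (r - 3)*(r^2 - 3*r - 4) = (r - 4)*(r - 3)*(r + 1)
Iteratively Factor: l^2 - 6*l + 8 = (l - 2)*(l - 4)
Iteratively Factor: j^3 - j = (j + 1)*(j^2 - j) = (j - 1)*(j + 1)*(j)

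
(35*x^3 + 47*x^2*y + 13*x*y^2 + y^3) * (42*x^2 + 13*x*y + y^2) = 1470*x^5 + 2429*x^4*y + 1192*x^3*y^2 + 258*x^2*y^3 + 26*x*y^4 + y^5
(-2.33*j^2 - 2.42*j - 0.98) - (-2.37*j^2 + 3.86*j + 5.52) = 0.04*j^2 - 6.28*j - 6.5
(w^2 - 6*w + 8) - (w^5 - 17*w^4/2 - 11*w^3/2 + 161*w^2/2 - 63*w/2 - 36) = -w^5 + 17*w^4/2 + 11*w^3/2 - 159*w^2/2 + 51*w/2 + 44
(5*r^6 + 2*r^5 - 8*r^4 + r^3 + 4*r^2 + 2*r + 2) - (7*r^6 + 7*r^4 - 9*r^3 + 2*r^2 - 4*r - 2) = -2*r^6 + 2*r^5 - 15*r^4 + 10*r^3 + 2*r^2 + 6*r + 4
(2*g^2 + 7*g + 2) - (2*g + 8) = 2*g^2 + 5*g - 6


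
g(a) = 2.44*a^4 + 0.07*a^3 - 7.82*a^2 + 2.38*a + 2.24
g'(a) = 9.76*a^3 + 0.21*a^2 - 15.64*a + 2.38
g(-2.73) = 71.57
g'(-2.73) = -151.94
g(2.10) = 20.85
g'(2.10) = 60.85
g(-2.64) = 58.69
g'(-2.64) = -134.45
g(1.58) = 1.96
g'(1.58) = 16.69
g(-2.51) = 42.74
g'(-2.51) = -111.38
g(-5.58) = 2098.83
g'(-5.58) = -1599.52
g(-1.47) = -6.99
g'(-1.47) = -5.18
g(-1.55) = -6.41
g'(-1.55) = -9.22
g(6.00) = 2912.36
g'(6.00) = 2024.26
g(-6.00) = 2853.56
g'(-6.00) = -2004.38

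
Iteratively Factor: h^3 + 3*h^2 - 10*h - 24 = (h + 4)*(h^2 - h - 6) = (h - 3)*(h + 4)*(h + 2)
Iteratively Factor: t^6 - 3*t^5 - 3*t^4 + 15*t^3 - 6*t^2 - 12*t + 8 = (t + 2)*(t^5 - 5*t^4 + 7*t^3 + t^2 - 8*t + 4) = (t - 1)*(t + 2)*(t^4 - 4*t^3 + 3*t^2 + 4*t - 4) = (t - 2)*(t - 1)*(t + 2)*(t^3 - 2*t^2 - t + 2) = (t - 2)^2*(t - 1)*(t + 2)*(t^2 - 1) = (t - 2)^2*(t - 1)^2*(t + 2)*(t + 1)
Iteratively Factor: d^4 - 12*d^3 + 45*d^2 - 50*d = (d - 5)*(d^3 - 7*d^2 + 10*d) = (d - 5)^2*(d^2 - 2*d) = (d - 5)^2*(d - 2)*(d)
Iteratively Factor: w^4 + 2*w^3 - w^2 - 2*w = (w)*(w^3 + 2*w^2 - w - 2) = w*(w + 2)*(w^2 - 1) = w*(w + 1)*(w + 2)*(w - 1)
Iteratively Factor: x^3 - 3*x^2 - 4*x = (x + 1)*(x^2 - 4*x) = x*(x + 1)*(x - 4)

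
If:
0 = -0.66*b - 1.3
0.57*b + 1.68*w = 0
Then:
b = -1.97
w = 0.67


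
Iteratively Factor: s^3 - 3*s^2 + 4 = (s + 1)*(s^2 - 4*s + 4) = (s - 2)*(s + 1)*(s - 2)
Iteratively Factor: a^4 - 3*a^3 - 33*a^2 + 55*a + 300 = (a - 5)*(a^3 + 2*a^2 - 23*a - 60) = (a - 5)^2*(a^2 + 7*a + 12) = (a - 5)^2*(a + 3)*(a + 4)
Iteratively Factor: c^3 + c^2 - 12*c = (c + 4)*(c^2 - 3*c) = (c - 3)*(c + 4)*(c)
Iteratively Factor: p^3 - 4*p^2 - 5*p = (p)*(p^2 - 4*p - 5) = p*(p - 5)*(p + 1)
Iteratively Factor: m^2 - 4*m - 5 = (m + 1)*(m - 5)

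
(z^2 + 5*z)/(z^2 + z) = (z + 5)/(z + 1)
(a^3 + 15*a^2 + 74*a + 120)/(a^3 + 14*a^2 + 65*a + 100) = (a + 6)/(a + 5)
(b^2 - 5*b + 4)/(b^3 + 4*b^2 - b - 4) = (b - 4)/(b^2 + 5*b + 4)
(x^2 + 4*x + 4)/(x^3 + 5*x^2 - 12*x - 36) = (x + 2)/(x^2 + 3*x - 18)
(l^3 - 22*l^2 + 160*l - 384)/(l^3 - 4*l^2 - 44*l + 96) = (l^2 - 14*l + 48)/(l^2 + 4*l - 12)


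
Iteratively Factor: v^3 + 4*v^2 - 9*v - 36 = (v + 4)*(v^2 - 9) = (v - 3)*(v + 4)*(v + 3)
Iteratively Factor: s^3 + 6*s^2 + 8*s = (s)*(s^2 + 6*s + 8) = s*(s + 4)*(s + 2)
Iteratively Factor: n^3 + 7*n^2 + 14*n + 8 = (n + 4)*(n^2 + 3*n + 2) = (n + 1)*(n + 4)*(n + 2)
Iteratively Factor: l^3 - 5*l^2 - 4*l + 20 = (l - 5)*(l^2 - 4) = (l - 5)*(l - 2)*(l + 2)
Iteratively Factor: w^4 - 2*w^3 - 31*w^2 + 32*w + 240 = (w - 4)*(w^3 + 2*w^2 - 23*w - 60) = (w - 5)*(w - 4)*(w^2 + 7*w + 12) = (w - 5)*(w - 4)*(w + 3)*(w + 4)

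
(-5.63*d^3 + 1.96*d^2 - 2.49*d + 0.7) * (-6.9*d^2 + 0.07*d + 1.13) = 38.847*d^5 - 13.9181*d^4 + 10.9563*d^3 - 2.7895*d^2 - 2.7647*d + 0.791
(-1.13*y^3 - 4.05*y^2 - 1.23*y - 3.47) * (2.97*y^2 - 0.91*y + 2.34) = -3.3561*y^5 - 11.0002*y^4 - 2.6118*y^3 - 18.6636*y^2 + 0.279500000000001*y - 8.1198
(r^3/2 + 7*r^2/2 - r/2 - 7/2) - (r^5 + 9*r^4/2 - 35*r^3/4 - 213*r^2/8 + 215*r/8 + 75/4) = -r^5 - 9*r^4/2 + 37*r^3/4 + 241*r^2/8 - 219*r/8 - 89/4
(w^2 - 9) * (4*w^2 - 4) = 4*w^4 - 40*w^2 + 36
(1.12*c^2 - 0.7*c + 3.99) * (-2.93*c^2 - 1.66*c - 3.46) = -3.2816*c^4 + 0.1918*c^3 - 14.4039*c^2 - 4.2014*c - 13.8054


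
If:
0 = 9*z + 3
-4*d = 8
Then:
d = -2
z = -1/3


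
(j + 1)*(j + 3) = j^2 + 4*j + 3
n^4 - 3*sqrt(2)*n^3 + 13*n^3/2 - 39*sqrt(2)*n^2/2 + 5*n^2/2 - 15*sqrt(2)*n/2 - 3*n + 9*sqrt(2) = (n - 1/2)*(n + 1)*(n + 6)*(n - 3*sqrt(2))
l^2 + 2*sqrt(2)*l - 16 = (l - 2*sqrt(2))*(l + 4*sqrt(2))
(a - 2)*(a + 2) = a^2 - 4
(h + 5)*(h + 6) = h^2 + 11*h + 30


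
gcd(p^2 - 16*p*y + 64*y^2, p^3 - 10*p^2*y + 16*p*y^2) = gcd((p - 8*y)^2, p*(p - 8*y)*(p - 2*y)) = -p + 8*y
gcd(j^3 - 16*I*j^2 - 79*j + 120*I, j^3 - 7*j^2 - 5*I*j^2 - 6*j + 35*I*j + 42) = j - 3*I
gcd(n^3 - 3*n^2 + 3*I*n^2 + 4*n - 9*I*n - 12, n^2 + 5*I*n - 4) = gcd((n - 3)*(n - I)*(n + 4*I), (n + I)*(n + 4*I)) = n + 4*I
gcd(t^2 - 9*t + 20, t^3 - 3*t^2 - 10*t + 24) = t - 4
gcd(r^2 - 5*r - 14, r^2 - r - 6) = r + 2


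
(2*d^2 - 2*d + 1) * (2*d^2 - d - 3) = 4*d^4 - 6*d^3 - 2*d^2 + 5*d - 3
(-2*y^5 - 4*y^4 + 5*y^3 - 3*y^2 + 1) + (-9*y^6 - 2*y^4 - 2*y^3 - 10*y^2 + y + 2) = -9*y^6 - 2*y^5 - 6*y^4 + 3*y^3 - 13*y^2 + y + 3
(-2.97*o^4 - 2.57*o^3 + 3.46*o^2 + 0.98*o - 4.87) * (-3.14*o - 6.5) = 9.3258*o^5 + 27.3748*o^4 + 5.8406*o^3 - 25.5672*o^2 + 8.9218*o + 31.655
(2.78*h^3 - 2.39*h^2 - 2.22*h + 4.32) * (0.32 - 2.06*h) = -5.7268*h^4 + 5.813*h^3 + 3.8084*h^2 - 9.6096*h + 1.3824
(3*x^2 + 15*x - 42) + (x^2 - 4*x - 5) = 4*x^2 + 11*x - 47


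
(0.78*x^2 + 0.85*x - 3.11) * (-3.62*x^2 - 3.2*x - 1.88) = -2.8236*x^4 - 5.573*x^3 + 7.0718*x^2 + 8.354*x + 5.8468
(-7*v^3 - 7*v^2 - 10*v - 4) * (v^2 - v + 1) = -7*v^5 - 10*v^3 - v^2 - 6*v - 4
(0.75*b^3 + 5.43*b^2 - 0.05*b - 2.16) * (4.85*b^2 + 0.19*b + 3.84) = 3.6375*b^5 + 26.478*b^4 + 3.6692*b^3 + 10.3657*b^2 - 0.6024*b - 8.2944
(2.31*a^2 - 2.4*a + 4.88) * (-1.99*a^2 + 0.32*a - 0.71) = -4.5969*a^4 + 5.5152*a^3 - 12.1193*a^2 + 3.2656*a - 3.4648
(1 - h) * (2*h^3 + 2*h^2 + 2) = -2*h^4 + 2*h^2 - 2*h + 2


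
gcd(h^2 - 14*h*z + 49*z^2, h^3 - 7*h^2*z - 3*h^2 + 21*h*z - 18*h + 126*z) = -h + 7*z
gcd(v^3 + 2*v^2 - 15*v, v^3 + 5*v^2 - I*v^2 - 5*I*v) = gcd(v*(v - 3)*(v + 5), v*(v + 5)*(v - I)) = v^2 + 5*v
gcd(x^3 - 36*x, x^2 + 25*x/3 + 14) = x + 6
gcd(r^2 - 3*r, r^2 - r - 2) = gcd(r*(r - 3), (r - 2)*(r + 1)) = 1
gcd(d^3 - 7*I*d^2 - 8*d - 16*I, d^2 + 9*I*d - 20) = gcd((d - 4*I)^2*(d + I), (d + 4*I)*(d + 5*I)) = 1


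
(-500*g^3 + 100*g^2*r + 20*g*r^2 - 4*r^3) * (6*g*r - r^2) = -3000*g^4*r + 1100*g^3*r^2 + 20*g^2*r^3 - 44*g*r^4 + 4*r^5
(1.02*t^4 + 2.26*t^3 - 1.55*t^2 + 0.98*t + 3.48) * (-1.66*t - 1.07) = -1.6932*t^5 - 4.843*t^4 + 0.1548*t^3 + 0.0317000000000003*t^2 - 6.8254*t - 3.7236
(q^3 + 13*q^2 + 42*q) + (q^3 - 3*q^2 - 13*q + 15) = 2*q^3 + 10*q^2 + 29*q + 15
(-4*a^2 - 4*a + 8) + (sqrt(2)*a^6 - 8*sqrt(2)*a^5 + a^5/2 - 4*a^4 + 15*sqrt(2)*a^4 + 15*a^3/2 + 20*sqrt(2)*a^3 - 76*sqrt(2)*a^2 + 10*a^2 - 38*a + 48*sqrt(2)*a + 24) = sqrt(2)*a^6 - 8*sqrt(2)*a^5 + a^5/2 - 4*a^4 + 15*sqrt(2)*a^4 + 15*a^3/2 + 20*sqrt(2)*a^3 - 76*sqrt(2)*a^2 + 6*a^2 - 42*a + 48*sqrt(2)*a + 32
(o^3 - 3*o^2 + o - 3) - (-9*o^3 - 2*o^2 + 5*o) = 10*o^3 - o^2 - 4*o - 3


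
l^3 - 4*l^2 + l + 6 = (l - 3)*(l - 2)*(l + 1)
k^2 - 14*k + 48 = (k - 8)*(k - 6)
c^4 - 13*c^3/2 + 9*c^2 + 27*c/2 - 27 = (c - 3)^2*(c - 2)*(c + 3/2)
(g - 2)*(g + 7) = g^2 + 5*g - 14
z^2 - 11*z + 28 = (z - 7)*(z - 4)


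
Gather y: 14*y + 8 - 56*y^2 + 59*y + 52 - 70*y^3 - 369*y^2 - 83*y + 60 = -70*y^3 - 425*y^2 - 10*y + 120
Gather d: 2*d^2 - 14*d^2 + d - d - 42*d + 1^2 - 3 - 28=-12*d^2 - 42*d - 30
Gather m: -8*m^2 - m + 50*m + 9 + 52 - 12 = -8*m^2 + 49*m + 49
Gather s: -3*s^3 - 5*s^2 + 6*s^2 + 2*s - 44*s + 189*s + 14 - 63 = -3*s^3 + s^2 + 147*s - 49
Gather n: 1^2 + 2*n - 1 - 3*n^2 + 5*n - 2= -3*n^2 + 7*n - 2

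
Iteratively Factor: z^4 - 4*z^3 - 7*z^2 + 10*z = (z - 1)*(z^3 - 3*z^2 - 10*z) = z*(z - 1)*(z^2 - 3*z - 10) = z*(z - 1)*(z + 2)*(z - 5)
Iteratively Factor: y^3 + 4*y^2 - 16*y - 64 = (y + 4)*(y^2 - 16) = (y + 4)^2*(y - 4)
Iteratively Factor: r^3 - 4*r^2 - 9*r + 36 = (r - 3)*(r^2 - r - 12) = (r - 4)*(r - 3)*(r + 3)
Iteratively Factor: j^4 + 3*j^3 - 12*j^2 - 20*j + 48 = (j + 3)*(j^3 - 12*j + 16) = (j - 2)*(j + 3)*(j^2 + 2*j - 8) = (j - 2)*(j + 3)*(j + 4)*(j - 2)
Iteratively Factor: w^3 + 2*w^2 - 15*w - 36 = (w + 3)*(w^2 - w - 12) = (w + 3)^2*(w - 4)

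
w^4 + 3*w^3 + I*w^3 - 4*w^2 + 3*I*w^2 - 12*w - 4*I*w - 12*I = (w - 2)*(w + 2)*(w + 3)*(w + I)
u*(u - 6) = u^2 - 6*u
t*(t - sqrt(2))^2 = t^3 - 2*sqrt(2)*t^2 + 2*t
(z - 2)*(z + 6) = z^2 + 4*z - 12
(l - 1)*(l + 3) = l^2 + 2*l - 3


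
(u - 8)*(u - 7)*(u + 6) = u^3 - 9*u^2 - 34*u + 336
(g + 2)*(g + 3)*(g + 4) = g^3 + 9*g^2 + 26*g + 24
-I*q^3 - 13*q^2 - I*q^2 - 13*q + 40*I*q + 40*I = (q - 8*I)*(q - 5*I)*(-I*q - I)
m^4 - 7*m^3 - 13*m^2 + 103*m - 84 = (m - 7)*(m - 3)*(m - 1)*(m + 4)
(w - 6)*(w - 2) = w^2 - 8*w + 12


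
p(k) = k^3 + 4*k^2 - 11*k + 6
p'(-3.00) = -8.00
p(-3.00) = 48.00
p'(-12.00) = 325.00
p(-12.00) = -1014.00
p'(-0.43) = -13.89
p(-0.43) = 11.39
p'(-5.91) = 46.50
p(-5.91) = 4.30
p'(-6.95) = 78.31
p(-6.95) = -60.04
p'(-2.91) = -8.88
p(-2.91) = 47.24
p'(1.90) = 15.03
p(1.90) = 6.40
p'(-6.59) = 66.56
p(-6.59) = -33.99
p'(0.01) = -10.92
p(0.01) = 5.89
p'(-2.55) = -11.89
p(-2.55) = 43.48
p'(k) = 3*k^2 + 8*k - 11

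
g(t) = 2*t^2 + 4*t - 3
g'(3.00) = 16.00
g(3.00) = 27.00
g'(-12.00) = -44.00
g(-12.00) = 237.00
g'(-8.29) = -29.16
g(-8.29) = 101.29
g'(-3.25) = -9.00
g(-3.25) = 5.12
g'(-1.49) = -1.96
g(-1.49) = -4.52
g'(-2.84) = -7.36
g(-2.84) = 1.77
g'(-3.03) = -8.12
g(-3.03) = 3.24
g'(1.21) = 8.84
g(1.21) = 4.77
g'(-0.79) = 0.84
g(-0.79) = -4.91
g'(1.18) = 8.72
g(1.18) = 4.50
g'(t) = 4*t + 4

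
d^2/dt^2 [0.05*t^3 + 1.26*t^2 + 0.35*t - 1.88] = 0.3*t + 2.52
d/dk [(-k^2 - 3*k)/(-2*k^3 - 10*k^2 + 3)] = (-2*k^2*(k + 3)*(3*k + 10) + (2*k + 3)*(2*k^3 + 10*k^2 - 3))/(2*k^3 + 10*k^2 - 3)^2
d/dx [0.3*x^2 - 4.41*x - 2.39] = 0.6*x - 4.41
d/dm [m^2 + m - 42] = 2*m + 1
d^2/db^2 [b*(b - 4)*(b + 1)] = 6*b - 6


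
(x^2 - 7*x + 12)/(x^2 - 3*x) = (x - 4)/x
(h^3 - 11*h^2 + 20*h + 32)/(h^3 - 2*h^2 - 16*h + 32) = (h^2 - 7*h - 8)/(h^2 + 2*h - 8)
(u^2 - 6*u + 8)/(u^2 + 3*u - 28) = (u - 2)/(u + 7)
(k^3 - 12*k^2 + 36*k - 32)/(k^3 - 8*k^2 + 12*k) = (k^2 - 10*k + 16)/(k*(k - 6))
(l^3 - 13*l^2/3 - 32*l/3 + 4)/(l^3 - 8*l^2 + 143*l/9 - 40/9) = 3*(l^2 - 4*l - 12)/(3*l^2 - 23*l + 40)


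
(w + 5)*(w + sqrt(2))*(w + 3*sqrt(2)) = w^3 + 5*w^2 + 4*sqrt(2)*w^2 + 6*w + 20*sqrt(2)*w + 30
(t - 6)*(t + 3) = t^2 - 3*t - 18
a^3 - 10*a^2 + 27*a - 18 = (a - 6)*(a - 3)*(a - 1)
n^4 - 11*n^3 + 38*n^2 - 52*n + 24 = (n - 6)*(n - 2)^2*(n - 1)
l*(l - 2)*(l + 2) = l^3 - 4*l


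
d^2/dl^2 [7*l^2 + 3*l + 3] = 14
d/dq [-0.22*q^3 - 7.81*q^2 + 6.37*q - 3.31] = -0.66*q^2 - 15.62*q + 6.37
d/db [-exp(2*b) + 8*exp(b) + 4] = 2*(4 - exp(b))*exp(b)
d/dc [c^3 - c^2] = c*(3*c - 2)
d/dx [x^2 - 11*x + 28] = 2*x - 11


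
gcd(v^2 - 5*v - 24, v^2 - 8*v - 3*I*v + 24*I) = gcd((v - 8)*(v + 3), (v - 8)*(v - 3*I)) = v - 8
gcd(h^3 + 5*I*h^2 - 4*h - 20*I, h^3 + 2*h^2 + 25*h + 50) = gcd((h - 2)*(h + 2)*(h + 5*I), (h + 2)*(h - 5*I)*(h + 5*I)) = h^2 + h*(2 + 5*I) + 10*I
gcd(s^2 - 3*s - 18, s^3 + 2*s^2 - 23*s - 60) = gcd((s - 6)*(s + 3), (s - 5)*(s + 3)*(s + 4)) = s + 3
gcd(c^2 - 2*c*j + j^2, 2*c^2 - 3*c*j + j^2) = c - j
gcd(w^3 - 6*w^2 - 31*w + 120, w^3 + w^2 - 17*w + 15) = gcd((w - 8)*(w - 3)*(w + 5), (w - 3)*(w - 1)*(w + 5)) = w^2 + 2*w - 15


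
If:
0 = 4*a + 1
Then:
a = -1/4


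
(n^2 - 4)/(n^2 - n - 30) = (4 - n^2)/(-n^2 + n + 30)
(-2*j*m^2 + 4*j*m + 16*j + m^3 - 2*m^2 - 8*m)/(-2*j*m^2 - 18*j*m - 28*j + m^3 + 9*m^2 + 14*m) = (m - 4)/(m + 7)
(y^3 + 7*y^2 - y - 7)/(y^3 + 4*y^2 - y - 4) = (y + 7)/(y + 4)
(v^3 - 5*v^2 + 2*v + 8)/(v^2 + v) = v - 6 + 8/v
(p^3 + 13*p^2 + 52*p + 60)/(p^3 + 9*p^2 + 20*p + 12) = (p + 5)/(p + 1)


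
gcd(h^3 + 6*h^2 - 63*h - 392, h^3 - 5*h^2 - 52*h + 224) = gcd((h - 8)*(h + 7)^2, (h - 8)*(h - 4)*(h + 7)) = h^2 - h - 56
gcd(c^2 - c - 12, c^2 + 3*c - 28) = c - 4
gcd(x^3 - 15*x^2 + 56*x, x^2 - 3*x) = x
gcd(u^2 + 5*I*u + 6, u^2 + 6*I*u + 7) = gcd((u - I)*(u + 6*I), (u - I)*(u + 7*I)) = u - I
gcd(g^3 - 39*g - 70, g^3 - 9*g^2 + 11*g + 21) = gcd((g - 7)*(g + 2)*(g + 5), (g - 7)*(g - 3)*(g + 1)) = g - 7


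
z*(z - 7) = z^2 - 7*z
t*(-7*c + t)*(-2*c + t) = 14*c^2*t - 9*c*t^2 + t^3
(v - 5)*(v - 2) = v^2 - 7*v + 10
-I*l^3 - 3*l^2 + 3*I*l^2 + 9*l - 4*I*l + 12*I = (l - 3)*(l - 4*I)*(-I*l + 1)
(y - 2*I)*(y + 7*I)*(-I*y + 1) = -I*y^3 + 6*y^2 - 9*I*y + 14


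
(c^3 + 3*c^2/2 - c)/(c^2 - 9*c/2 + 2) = c*(c + 2)/(c - 4)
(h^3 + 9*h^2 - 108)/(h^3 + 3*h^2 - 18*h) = (h + 6)/h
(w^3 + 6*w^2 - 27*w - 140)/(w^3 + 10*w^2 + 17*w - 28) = (w - 5)/(w - 1)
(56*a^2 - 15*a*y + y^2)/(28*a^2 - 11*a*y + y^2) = (-8*a + y)/(-4*a + y)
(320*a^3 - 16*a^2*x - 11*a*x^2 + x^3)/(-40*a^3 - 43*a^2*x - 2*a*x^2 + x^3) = (-8*a + x)/(a + x)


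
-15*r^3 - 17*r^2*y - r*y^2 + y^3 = (-5*r + y)*(r + y)*(3*r + y)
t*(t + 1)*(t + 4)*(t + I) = t^4 + 5*t^3 + I*t^3 + 4*t^2 + 5*I*t^2 + 4*I*t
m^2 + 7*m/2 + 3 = (m + 3/2)*(m + 2)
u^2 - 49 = (u - 7)*(u + 7)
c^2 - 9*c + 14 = (c - 7)*(c - 2)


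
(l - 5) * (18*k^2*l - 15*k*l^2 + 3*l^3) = 18*k^2*l^2 - 90*k^2*l - 15*k*l^3 + 75*k*l^2 + 3*l^4 - 15*l^3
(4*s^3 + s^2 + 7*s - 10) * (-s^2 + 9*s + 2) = -4*s^5 + 35*s^4 + 10*s^3 + 75*s^2 - 76*s - 20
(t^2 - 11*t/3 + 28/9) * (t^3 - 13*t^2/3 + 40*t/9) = t^5 - 8*t^4 + 211*t^3/9 - 268*t^2/9 + 1120*t/81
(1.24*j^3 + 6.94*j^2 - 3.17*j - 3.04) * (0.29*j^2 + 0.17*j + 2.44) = 0.3596*j^5 + 2.2234*j^4 + 3.2861*j^3 + 15.5131*j^2 - 8.2516*j - 7.4176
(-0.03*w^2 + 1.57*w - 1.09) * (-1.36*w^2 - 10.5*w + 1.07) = 0.0408*w^4 - 1.8202*w^3 - 15.0347*w^2 + 13.1249*w - 1.1663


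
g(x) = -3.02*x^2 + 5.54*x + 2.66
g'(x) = 5.54 - 6.04*x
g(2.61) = -3.45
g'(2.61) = -10.22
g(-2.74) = -35.19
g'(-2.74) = 22.09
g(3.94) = -22.39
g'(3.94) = -18.26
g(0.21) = 3.69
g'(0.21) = 4.27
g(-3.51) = -53.99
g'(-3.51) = 26.74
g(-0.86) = -4.34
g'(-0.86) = 10.73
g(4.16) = -26.56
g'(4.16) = -19.59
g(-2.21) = -24.33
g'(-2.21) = 18.89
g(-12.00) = -498.70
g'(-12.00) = 78.02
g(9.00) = -192.10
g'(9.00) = -48.82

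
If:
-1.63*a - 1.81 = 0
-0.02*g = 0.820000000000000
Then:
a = -1.11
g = -41.00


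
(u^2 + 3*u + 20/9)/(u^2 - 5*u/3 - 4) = (u + 5/3)/(u - 3)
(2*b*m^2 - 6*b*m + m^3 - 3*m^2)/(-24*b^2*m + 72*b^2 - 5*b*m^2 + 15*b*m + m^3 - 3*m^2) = m*(-2*b - m)/(24*b^2 + 5*b*m - m^2)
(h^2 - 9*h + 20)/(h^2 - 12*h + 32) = (h - 5)/(h - 8)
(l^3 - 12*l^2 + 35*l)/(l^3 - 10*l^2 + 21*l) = (l - 5)/(l - 3)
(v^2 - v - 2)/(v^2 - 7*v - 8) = (v - 2)/(v - 8)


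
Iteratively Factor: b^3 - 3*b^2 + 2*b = (b - 2)*(b^2 - b) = (b - 2)*(b - 1)*(b)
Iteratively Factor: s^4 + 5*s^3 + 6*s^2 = (s)*(s^3 + 5*s^2 + 6*s) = s*(s + 3)*(s^2 + 2*s) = s*(s + 2)*(s + 3)*(s)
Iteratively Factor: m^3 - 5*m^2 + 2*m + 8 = (m - 4)*(m^2 - m - 2) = (m - 4)*(m + 1)*(m - 2)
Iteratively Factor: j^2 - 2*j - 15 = (j - 5)*(j + 3)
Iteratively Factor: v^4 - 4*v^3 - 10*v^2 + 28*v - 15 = (v - 5)*(v^3 + v^2 - 5*v + 3) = (v - 5)*(v - 1)*(v^2 + 2*v - 3) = (v - 5)*(v - 1)*(v + 3)*(v - 1)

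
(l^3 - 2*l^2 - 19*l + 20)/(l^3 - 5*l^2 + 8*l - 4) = (l^2 - l - 20)/(l^2 - 4*l + 4)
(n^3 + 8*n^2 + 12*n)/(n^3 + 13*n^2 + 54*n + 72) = n*(n + 2)/(n^2 + 7*n + 12)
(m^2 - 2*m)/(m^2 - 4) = m/(m + 2)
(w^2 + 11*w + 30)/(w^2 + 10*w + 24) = (w + 5)/(w + 4)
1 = 1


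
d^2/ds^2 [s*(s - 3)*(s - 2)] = 6*s - 10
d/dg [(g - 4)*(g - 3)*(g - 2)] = 3*g^2 - 18*g + 26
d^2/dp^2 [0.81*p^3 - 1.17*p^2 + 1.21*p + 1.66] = 4.86*p - 2.34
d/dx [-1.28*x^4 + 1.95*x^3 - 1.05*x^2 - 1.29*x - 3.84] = -5.12*x^3 + 5.85*x^2 - 2.1*x - 1.29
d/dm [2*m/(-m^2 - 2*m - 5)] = 2*(m^2 - 5)/(m^4 + 4*m^3 + 14*m^2 + 20*m + 25)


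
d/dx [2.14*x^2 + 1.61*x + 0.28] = 4.28*x + 1.61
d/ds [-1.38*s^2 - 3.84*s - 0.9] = -2.76*s - 3.84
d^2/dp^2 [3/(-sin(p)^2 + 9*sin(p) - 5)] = 3*(4*sin(p)^4 - 27*sin(p)^3 + 55*sin(p)^2 + 99*sin(p) - 152)/(sin(p)^2 - 9*sin(p) + 5)^3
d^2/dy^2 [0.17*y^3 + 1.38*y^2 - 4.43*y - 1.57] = 1.02*y + 2.76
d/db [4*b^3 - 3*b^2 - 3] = 6*b*(2*b - 1)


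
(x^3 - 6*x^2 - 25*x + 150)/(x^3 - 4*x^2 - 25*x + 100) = (x - 6)/(x - 4)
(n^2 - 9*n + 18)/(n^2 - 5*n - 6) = (n - 3)/(n + 1)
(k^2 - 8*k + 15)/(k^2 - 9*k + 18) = (k - 5)/(k - 6)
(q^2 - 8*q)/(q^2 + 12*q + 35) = q*(q - 8)/(q^2 + 12*q + 35)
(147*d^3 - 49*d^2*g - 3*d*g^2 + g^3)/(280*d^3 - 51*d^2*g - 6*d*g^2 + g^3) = (21*d^2 - 10*d*g + g^2)/(40*d^2 - 13*d*g + g^2)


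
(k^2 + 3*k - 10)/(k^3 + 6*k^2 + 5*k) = (k - 2)/(k*(k + 1))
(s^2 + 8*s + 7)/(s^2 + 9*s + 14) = (s + 1)/(s + 2)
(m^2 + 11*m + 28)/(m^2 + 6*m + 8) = (m + 7)/(m + 2)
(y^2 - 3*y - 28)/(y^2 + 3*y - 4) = (y - 7)/(y - 1)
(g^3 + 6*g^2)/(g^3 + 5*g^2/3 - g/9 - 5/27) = 27*g^2*(g + 6)/(27*g^3 + 45*g^2 - 3*g - 5)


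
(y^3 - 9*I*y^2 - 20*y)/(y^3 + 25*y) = (y - 4*I)/(y + 5*I)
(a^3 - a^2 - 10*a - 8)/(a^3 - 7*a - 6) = (a - 4)/(a - 3)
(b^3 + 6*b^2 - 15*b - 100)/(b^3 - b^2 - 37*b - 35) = (b^2 + b - 20)/(b^2 - 6*b - 7)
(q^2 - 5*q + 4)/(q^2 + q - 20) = (q - 1)/(q + 5)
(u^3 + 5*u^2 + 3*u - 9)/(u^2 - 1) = (u^2 + 6*u + 9)/(u + 1)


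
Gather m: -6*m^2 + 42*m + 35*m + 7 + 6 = -6*m^2 + 77*m + 13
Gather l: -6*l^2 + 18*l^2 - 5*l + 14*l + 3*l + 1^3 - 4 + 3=12*l^2 + 12*l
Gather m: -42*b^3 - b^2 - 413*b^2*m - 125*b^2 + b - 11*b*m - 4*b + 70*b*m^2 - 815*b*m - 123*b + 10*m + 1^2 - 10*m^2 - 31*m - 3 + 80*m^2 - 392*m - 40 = -42*b^3 - 126*b^2 - 126*b + m^2*(70*b + 70) + m*(-413*b^2 - 826*b - 413) - 42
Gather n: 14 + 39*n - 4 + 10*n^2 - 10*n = 10*n^2 + 29*n + 10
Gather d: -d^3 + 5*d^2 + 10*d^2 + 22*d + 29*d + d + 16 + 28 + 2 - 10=-d^3 + 15*d^2 + 52*d + 36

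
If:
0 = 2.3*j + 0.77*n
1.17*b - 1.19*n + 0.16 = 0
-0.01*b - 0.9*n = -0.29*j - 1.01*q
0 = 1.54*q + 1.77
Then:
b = -1.31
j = 0.39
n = -1.15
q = -1.15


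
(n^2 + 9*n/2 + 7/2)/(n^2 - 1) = (n + 7/2)/(n - 1)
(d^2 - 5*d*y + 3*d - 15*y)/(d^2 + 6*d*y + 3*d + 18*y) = (d - 5*y)/(d + 6*y)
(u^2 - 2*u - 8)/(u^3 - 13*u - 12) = (u + 2)/(u^2 + 4*u + 3)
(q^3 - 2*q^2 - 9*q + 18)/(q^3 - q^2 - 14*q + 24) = (q + 3)/(q + 4)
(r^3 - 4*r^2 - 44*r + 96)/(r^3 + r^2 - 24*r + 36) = (r - 8)/(r - 3)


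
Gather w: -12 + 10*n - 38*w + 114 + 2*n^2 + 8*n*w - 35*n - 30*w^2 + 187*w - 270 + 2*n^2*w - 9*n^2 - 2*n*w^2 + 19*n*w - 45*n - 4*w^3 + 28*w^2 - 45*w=-7*n^2 - 70*n - 4*w^3 + w^2*(-2*n - 2) + w*(2*n^2 + 27*n + 104) - 168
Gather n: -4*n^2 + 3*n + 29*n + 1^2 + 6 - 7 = -4*n^2 + 32*n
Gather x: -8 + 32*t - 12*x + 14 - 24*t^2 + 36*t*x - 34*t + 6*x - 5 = -24*t^2 - 2*t + x*(36*t - 6) + 1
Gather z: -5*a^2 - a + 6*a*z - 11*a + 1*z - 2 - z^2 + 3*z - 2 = -5*a^2 - 12*a - z^2 + z*(6*a + 4) - 4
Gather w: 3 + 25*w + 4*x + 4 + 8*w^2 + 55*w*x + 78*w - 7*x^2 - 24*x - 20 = 8*w^2 + w*(55*x + 103) - 7*x^2 - 20*x - 13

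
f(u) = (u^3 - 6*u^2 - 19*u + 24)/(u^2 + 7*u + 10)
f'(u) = (-2*u - 7)*(u^3 - 6*u^2 - 19*u + 24)/(u^2 + 7*u + 10)^2 + (3*u^2 - 12*u - 19)/(u^2 + 7*u + 10) = (u^4 + 14*u^3 + 7*u^2 - 168*u - 358)/(u^4 + 14*u^3 + 69*u^2 + 140*u + 100)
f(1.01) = -0.02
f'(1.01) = -1.54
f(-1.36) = 15.55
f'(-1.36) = -27.34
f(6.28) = -0.90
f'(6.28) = 0.45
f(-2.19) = -49.32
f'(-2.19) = -282.59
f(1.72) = -0.85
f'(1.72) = -0.87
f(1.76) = -0.89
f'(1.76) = -0.85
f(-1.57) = 23.85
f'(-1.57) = -57.50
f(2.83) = -1.46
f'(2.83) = -0.28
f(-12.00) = -33.43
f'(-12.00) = -0.16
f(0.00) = 2.40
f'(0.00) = -3.58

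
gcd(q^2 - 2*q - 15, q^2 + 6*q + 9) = q + 3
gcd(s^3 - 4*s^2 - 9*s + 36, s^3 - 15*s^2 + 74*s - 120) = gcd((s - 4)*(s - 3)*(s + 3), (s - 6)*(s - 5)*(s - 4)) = s - 4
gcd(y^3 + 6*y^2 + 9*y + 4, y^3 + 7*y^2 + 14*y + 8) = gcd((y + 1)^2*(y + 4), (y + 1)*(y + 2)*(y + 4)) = y^2 + 5*y + 4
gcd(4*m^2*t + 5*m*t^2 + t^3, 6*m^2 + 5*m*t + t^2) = 1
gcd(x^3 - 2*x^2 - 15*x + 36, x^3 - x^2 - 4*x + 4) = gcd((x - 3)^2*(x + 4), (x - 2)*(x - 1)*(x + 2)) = 1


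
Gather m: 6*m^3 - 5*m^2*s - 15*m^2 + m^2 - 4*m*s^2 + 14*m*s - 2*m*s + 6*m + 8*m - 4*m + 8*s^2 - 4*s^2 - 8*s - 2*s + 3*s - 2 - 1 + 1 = 6*m^3 + m^2*(-5*s - 14) + m*(-4*s^2 + 12*s + 10) + 4*s^2 - 7*s - 2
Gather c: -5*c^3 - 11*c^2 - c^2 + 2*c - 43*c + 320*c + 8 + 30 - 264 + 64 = -5*c^3 - 12*c^2 + 279*c - 162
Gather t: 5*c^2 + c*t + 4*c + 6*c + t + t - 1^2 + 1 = 5*c^2 + 10*c + t*(c + 2)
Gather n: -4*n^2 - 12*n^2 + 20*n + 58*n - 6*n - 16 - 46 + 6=-16*n^2 + 72*n - 56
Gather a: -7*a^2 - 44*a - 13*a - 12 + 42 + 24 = -7*a^2 - 57*a + 54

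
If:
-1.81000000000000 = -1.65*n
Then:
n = 1.10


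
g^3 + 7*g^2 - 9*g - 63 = (g - 3)*(g + 3)*(g + 7)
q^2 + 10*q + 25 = (q + 5)^2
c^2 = c^2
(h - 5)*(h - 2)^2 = h^3 - 9*h^2 + 24*h - 20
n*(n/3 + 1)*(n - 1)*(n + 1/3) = n^4/3 + 7*n^3/9 - 7*n^2/9 - n/3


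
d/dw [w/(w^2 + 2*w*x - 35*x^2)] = (w^2 + 2*w*x - 2*w*(w + x) - 35*x^2)/(w^2 + 2*w*x - 35*x^2)^2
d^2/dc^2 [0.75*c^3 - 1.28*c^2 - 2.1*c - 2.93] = 4.5*c - 2.56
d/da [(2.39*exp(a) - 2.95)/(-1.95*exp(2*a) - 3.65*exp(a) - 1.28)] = (4.6605*exp(2*a) - 11.505*exp(a) - 13.8267)*exp(a)/(3.8025*exp(4*a) + 14.235*exp(3*a) + 18.3145*exp(2*a) + 9.344*exp(a) + 1.6384)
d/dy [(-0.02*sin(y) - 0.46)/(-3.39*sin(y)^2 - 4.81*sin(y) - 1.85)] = (-3.1188*sin(y) + 0.0339*cos(2*y) - 2.2095)*cos(y)/(3.39*sin(y)^2 + 4.81*sin(y) + 1.85)^2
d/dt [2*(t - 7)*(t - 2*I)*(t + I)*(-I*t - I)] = -8*I*t^3 + t^2*(-6 + 36*I) + t*(24 + 20*I) + 14 + 24*I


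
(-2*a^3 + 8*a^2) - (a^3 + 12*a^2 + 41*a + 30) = -3*a^3 - 4*a^2 - 41*a - 30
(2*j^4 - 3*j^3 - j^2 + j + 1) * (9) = 18*j^4 - 27*j^3 - 9*j^2 + 9*j + 9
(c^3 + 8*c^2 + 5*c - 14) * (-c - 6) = -c^4 - 14*c^3 - 53*c^2 - 16*c + 84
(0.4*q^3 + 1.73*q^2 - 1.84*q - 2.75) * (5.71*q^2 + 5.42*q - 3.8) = 2.284*q^5 + 12.0463*q^4 - 2.6498*q^3 - 32.2493*q^2 - 7.913*q + 10.45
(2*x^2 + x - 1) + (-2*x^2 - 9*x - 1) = -8*x - 2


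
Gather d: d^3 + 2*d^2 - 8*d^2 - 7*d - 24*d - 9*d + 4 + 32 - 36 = d^3 - 6*d^2 - 40*d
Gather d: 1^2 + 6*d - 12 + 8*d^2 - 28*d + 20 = 8*d^2 - 22*d + 9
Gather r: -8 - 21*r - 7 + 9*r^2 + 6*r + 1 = 9*r^2 - 15*r - 14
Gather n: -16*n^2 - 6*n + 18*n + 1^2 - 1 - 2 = -16*n^2 + 12*n - 2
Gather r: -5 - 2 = -7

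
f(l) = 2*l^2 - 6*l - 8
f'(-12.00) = -54.00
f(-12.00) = 352.00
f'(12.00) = 42.00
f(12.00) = 208.00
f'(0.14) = -5.44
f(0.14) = -8.80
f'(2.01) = 2.04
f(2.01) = -11.98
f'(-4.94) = -25.76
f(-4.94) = 70.45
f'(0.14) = -5.44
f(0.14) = -8.80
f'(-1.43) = -11.72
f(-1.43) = 4.67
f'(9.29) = 31.16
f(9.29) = 108.87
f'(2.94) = 5.76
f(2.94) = -8.35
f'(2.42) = 3.68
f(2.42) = -10.81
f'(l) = 4*l - 6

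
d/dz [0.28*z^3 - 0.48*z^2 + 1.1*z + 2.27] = 0.84*z^2 - 0.96*z + 1.1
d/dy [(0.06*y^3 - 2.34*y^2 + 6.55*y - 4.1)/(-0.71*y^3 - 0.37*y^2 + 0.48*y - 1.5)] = (-1.6836*y^4 + 9.3586*y^3 - 7.7027*y^2 + 3.986*y - 7.857)/(0.5041*y^6 + 0.5254*y^5 - 0.5447*y^4 + 1.7748*y^3 + 1.3404*y^2 - 1.44*y + 2.25)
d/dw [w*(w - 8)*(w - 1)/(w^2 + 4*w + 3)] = (w^4 + 8*w^3 - 35*w^2 - 54*w + 24)/(w^4 + 8*w^3 + 22*w^2 + 24*w + 9)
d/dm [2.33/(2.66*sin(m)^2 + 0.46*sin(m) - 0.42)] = -(12.3956*sin(m) + 1.0718)*cos(m)/(2.66*sin(m)^2 + 0.46*sin(m) - 0.42)^2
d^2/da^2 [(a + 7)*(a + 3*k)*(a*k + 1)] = 6*a*k + 6*k^2 + 14*k + 2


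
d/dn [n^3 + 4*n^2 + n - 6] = 3*n^2 + 8*n + 1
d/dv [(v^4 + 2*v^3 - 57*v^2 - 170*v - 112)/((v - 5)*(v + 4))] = (2*v^5 - v^4 - 84*v^3 + 107*v^2 + 2504*v + 3288)/(v^4 - 2*v^3 - 39*v^2 + 40*v + 400)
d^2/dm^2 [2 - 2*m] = 0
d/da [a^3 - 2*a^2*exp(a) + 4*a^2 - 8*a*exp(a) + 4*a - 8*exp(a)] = -2*a^2*exp(a) + 3*a^2 - 12*a*exp(a) + 8*a - 16*exp(a) + 4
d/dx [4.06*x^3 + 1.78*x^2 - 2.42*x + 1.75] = 12.18*x^2 + 3.56*x - 2.42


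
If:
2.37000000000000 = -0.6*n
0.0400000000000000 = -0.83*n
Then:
No Solution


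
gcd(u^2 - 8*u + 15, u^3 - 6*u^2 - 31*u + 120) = u - 3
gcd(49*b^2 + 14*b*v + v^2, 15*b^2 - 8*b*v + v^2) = 1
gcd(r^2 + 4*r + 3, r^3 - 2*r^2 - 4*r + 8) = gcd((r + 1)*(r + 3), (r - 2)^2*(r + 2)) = 1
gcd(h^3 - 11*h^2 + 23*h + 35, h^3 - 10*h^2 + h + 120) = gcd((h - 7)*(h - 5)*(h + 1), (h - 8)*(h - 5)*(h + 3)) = h - 5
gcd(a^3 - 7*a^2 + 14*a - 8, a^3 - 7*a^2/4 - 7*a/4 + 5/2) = a^2 - 3*a + 2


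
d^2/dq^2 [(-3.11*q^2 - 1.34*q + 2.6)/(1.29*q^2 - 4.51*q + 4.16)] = (-40.647126*q^3 + 126.096984*q^2 - 47.613384*q - 80.05868)/(2.146689*q^6 - 22.515273*q^5 + 99.484155*q^4 - 236.948635*q^3 + 320.81712*q^2 - 234.144768*q + 71.991296)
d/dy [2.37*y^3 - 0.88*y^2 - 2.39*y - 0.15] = 7.11*y^2 - 1.76*y - 2.39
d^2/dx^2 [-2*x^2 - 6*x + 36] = -4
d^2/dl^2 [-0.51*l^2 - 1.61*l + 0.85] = -1.02000000000000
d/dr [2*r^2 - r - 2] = 4*r - 1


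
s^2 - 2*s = s*(s - 2)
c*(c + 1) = c^2 + c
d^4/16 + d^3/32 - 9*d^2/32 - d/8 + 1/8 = (d/4 + 1/4)*(d/4 + 1/2)*(d - 2)*(d - 1/2)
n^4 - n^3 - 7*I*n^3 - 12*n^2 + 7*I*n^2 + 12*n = n*(n - 1)*(n - 4*I)*(n - 3*I)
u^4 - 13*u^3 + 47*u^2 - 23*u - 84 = (u - 7)*(u - 4)*(u - 3)*(u + 1)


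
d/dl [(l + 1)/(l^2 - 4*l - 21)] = (l^2 - 4*l - 2*(l - 2)*(l + 1) - 21)/(-l^2 + 4*l + 21)^2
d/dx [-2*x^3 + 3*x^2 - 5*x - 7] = -6*x^2 + 6*x - 5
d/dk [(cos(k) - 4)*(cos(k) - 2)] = 2*(3 - cos(k))*sin(k)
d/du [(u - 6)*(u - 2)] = 2*u - 8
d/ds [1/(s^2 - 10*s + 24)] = 2*(5 - s)/(s^2 - 10*s + 24)^2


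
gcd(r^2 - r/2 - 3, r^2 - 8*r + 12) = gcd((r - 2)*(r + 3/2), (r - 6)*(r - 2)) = r - 2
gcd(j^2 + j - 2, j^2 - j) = j - 1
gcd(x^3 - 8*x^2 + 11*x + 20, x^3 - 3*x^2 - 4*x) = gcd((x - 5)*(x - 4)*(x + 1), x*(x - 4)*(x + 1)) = x^2 - 3*x - 4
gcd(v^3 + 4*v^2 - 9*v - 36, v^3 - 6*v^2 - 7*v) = 1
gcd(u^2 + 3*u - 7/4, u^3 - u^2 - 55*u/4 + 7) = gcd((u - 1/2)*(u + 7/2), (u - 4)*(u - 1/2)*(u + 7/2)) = u^2 + 3*u - 7/4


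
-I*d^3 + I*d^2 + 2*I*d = d*(d - 2)*(-I*d - I)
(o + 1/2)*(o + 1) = o^2 + 3*o/2 + 1/2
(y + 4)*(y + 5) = y^2 + 9*y + 20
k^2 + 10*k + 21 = (k + 3)*(k + 7)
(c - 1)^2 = c^2 - 2*c + 1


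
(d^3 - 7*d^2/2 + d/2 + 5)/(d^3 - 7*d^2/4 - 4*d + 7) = 2*(2*d^2 - 3*d - 5)/(4*d^2 + d - 14)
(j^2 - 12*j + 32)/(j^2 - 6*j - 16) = (j - 4)/(j + 2)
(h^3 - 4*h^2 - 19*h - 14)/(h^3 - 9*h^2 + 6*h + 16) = (h^2 - 5*h - 14)/(h^2 - 10*h + 16)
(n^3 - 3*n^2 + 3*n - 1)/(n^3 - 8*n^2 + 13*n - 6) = (n - 1)/(n - 6)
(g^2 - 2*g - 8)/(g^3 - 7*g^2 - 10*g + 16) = (g - 4)/(g^2 - 9*g + 8)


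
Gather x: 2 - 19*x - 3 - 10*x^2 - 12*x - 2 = -10*x^2 - 31*x - 3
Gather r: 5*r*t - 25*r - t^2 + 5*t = r*(5*t - 25) - t^2 + 5*t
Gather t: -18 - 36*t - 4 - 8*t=-44*t - 22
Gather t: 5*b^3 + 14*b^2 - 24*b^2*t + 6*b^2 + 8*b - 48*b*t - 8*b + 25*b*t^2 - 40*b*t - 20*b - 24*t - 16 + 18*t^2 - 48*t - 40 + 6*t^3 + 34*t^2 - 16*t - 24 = 5*b^3 + 20*b^2 - 20*b + 6*t^3 + t^2*(25*b + 52) + t*(-24*b^2 - 88*b - 88) - 80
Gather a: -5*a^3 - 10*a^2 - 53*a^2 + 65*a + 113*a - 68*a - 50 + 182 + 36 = -5*a^3 - 63*a^2 + 110*a + 168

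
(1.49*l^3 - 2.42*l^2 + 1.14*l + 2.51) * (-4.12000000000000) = -6.1388*l^3 + 9.9704*l^2 - 4.6968*l - 10.3412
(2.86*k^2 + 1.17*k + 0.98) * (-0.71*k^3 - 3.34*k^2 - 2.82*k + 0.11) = -2.0306*k^5 - 10.3831*k^4 - 12.6688*k^3 - 6.258*k^2 - 2.6349*k + 0.1078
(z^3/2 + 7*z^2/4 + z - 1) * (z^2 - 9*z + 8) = z^5/2 - 11*z^4/4 - 43*z^3/4 + 4*z^2 + 17*z - 8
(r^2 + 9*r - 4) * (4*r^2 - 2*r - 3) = 4*r^4 + 34*r^3 - 37*r^2 - 19*r + 12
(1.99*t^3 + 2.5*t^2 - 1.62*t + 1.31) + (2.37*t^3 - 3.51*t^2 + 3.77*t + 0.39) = 4.36*t^3 - 1.01*t^2 + 2.15*t + 1.7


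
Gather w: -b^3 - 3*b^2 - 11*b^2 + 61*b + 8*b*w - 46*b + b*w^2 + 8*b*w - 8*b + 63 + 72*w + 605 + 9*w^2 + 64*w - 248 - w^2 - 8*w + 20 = -b^3 - 14*b^2 + 7*b + w^2*(b + 8) + w*(16*b + 128) + 440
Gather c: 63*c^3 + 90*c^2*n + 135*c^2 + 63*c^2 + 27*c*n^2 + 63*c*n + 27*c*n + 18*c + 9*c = 63*c^3 + c^2*(90*n + 198) + c*(27*n^2 + 90*n + 27)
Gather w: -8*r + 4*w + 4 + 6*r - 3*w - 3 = -2*r + w + 1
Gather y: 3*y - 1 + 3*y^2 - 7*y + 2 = 3*y^2 - 4*y + 1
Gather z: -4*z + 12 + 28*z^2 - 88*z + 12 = 28*z^2 - 92*z + 24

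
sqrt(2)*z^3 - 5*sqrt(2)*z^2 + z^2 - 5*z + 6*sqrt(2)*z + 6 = (z - 3)*(z - 2)*(sqrt(2)*z + 1)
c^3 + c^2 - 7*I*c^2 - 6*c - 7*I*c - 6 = (c + 1)*(c - 6*I)*(c - I)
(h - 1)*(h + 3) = h^2 + 2*h - 3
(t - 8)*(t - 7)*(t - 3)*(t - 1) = t^4 - 19*t^3 + 119*t^2 - 269*t + 168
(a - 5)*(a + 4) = a^2 - a - 20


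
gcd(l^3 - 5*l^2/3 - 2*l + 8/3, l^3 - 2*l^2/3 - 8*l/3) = l^2 - 2*l/3 - 8/3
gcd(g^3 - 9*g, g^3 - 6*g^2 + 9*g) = g^2 - 3*g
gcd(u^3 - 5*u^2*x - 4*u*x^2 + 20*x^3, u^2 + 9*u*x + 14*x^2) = u + 2*x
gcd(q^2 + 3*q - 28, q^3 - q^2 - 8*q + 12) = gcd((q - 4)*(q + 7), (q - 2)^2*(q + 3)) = 1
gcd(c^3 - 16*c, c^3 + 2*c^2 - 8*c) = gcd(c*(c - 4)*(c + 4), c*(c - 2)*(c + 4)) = c^2 + 4*c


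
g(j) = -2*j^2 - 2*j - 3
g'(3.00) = -14.00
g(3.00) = -27.00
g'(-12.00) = 46.00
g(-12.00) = -267.00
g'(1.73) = -8.92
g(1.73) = -12.45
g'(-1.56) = 4.24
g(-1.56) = -4.75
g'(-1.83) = 5.32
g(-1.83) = -6.04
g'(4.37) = -19.48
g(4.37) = -49.93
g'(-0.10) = -1.60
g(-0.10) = -2.82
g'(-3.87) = 13.48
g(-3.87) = -25.21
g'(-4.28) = 15.12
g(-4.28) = -31.08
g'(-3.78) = 13.12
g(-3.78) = -24.02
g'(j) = -4*j - 2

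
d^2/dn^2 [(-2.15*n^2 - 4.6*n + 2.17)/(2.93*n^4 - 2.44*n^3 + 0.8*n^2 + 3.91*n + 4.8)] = (-110.74521*n^8 - 381.6618*n^7 + 883.2445*n^6 - 398.85414*n^5 + 1219.288704*n^4 + 892.814764*n^3 - 1079.076168*n^2 + 299.2008*n + 123.278354)/(25.153757*n^12 - 62.841468*n^11 + 72.935904*n^10 + 51.857933*n^9 - 24.183432*n^8 - 85.755792*n^7 + 242.339519*n^6 + 169.322148*n^5 - 26.3344799999999*n^4 - 18.789929*n^3 + 275.44464*n^2 + 270.2592*n + 110.592)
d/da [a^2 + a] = 2*a + 1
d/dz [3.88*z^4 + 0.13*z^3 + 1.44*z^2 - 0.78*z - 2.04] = 15.52*z^3 + 0.39*z^2 + 2.88*z - 0.78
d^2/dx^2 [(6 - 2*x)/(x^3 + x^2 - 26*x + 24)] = 4*(-(x - 3)*(3*x^2 + 2*x - 26)^2 + (3*x^2 + 2*x + (x - 3)*(3*x + 1) - 26)*(x^3 + x^2 - 26*x + 24))/(x^3 + x^2 - 26*x + 24)^3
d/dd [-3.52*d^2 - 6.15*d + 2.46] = -7.04*d - 6.15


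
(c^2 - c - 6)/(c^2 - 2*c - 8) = (c - 3)/(c - 4)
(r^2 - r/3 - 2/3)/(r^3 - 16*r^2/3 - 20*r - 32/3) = (r - 1)/(r^2 - 6*r - 16)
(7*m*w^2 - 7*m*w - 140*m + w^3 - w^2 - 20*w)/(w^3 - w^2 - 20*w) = (7*m + w)/w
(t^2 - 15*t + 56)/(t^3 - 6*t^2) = (t^2 - 15*t + 56)/(t^2*(t - 6))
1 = 1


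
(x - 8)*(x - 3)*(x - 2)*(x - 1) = x^4 - 14*x^3 + 59*x^2 - 94*x + 48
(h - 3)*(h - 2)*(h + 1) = h^3 - 4*h^2 + h + 6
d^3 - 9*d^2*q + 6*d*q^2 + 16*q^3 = (d - 8*q)*(d - 2*q)*(d + q)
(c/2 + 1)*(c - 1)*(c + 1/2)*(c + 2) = c^4/2 + 7*c^3/4 + 3*c^2/4 - 2*c - 1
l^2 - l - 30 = (l - 6)*(l + 5)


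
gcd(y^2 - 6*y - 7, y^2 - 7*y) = y - 7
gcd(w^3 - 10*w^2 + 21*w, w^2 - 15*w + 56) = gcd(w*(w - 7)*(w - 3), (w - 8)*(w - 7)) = w - 7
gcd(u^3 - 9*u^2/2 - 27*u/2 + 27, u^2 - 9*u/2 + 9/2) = u - 3/2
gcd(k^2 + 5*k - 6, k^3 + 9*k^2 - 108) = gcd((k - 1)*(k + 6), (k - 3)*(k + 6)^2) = k + 6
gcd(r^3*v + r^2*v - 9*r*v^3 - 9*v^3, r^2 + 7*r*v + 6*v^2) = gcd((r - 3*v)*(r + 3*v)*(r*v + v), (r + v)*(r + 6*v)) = 1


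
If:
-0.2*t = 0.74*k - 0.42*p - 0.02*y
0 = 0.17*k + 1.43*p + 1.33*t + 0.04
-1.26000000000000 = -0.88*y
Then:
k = 0.0213792492917847 - 0.747698300283286*t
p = -0.841182719546742*t - 0.0305136170486737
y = 1.43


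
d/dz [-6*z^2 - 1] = -12*z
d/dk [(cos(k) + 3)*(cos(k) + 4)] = -(2*cos(k) + 7)*sin(k)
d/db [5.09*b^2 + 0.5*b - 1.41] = 10.18*b + 0.5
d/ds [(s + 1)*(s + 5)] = 2*s + 6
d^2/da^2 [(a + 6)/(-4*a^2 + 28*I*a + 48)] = ((a + 6)*(2*a - 7*I)^2 + (3*a + 6 - 7*I)*(-a^2 + 7*I*a + 12))/(2*(-a^2 + 7*I*a + 12)^3)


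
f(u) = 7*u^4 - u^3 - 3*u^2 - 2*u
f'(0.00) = -2.00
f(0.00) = 0.00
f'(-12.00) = -48746.00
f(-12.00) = 146472.00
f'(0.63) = 0.03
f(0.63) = -1.60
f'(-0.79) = -12.94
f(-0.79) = 2.93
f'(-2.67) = -540.32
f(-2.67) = 358.74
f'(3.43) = 1072.03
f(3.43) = 886.38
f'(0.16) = -2.92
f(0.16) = -0.40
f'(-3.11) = -854.60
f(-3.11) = 662.13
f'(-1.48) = -90.46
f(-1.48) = 33.22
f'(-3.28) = -1002.65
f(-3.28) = 819.77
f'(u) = 28*u^3 - 3*u^2 - 6*u - 2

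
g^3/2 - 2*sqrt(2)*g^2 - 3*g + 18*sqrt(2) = (g/2 + sqrt(2))*(g - 3*sqrt(2))^2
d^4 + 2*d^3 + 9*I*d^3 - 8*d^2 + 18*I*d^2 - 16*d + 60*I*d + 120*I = (d + 2)*(d - 2*I)*(d + 5*I)*(d + 6*I)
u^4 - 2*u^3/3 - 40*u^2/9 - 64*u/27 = u*(u - 8/3)*(u + 2/3)*(u + 4/3)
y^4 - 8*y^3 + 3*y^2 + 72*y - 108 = (y - 6)*(y - 3)*(y - 2)*(y + 3)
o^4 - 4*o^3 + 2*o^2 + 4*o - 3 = (o - 3)*(o - 1)^2*(o + 1)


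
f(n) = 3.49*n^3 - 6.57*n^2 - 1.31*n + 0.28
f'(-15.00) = 2551.54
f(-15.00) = -13237.07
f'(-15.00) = 2551.54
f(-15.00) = -13237.07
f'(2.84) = 45.82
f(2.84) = 23.51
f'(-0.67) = 12.19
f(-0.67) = -2.84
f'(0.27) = -4.09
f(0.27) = -0.48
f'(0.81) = -5.08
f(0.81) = -3.24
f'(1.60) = 4.47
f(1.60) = -4.34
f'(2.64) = 36.97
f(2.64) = 15.25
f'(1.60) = 4.47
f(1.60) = -4.34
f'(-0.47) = 7.18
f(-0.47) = -0.92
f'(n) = 10.47*n^2 - 13.14*n - 1.31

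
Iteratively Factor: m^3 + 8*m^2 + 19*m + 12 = (m + 4)*(m^2 + 4*m + 3) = (m + 3)*(m + 4)*(m + 1)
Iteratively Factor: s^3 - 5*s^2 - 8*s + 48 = (s - 4)*(s^2 - s - 12) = (s - 4)*(s + 3)*(s - 4)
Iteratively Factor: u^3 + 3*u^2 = (u)*(u^2 + 3*u) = u^2*(u + 3)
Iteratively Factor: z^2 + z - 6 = (z - 2)*(z + 3)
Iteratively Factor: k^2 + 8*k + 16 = (k + 4)*(k + 4)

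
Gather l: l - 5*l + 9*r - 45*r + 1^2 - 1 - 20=-4*l - 36*r - 20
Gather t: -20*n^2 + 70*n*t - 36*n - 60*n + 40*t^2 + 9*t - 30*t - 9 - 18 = -20*n^2 - 96*n + 40*t^2 + t*(70*n - 21) - 27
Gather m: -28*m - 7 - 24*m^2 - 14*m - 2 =-24*m^2 - 42*m - 9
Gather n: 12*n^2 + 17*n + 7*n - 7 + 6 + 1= 12*n^2 + 24*n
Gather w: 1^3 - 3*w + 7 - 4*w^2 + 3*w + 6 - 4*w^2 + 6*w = -8*w^2 + 6*w + 14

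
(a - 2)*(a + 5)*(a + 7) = a^3 + 10*a^2 + 11*a - 70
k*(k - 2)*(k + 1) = k^3 - k^2 - 2*k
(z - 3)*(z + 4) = z^2 + z - 12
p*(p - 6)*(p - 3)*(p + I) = p^4 - 9*p^3 + I*p^3 + 18*p^2 - 9*I*p^2 + 18*I*p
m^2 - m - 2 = (m - 2)*(m + 1)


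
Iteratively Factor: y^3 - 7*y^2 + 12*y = (y - 4)*(y^2 - 3*y) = y*(y - 4)*(y - 3)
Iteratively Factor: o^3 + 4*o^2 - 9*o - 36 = (o - 3)*(o^2 + 7*o + 12) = (o - 3)*(o + 3)*(o + 4)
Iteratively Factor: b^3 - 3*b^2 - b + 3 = (b + 1)*(b^2 - 4*b + 3) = (b - 1)*(b + 1)*(b - 3)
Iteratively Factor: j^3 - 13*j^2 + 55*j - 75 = (j - 5)*(j^2 - 8*j + 15) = (j - 5)^2*(j - 3)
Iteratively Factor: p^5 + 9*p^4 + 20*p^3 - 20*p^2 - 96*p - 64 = (p + 4)*(p^4 + 5*p^3 - 20*p - 16) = (p + 4)^2*(p^3 + p^2 - 4*p - 4) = (p + 2)*(p + 4)^2*(p^2 - p - 2) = (p - 2)*(p + 2)*(p + 4)^2*(p + 1)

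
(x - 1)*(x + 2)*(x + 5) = x^3 + 6*x^2 + 3*x - 10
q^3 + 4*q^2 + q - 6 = (q - 1)*(q + 2)*(q + 3)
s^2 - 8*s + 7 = (s - 7)*(s - 1)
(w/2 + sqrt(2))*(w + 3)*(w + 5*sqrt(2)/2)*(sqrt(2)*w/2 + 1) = sqrt(2)*w^4/4 + 3*sqrt(2)*w^3/4 + 11*w^3/4 + 19*sqrt(2)*w^2/4 + 33*w^2/4 + 5*w + 57*sqrt(2)*w/4 + 15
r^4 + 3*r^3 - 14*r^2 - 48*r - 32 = (r - 4)*(r + 1)*(r + 2)*(r + 4)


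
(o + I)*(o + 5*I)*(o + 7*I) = o^3 + 13*I*o^2 - 47*o - 35*I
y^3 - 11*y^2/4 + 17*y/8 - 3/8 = (y - 3/2)*(y - 1)*(y - 1/4)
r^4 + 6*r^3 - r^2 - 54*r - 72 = (r - 3)*(r + 2)*(r + 3)*(r + 4)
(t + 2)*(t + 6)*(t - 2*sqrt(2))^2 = t^4 - 4*sqrt(2)*t^3 + 8*t^3 - 32*sqrt(2)*t^2 + 20*t^2 - 48*sqrt(2)*t + 64*t + 96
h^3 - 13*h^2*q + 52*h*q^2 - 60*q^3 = (h - 6*q)*(h - 5*q)*(h - 2*q)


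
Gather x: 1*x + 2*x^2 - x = 2*x^2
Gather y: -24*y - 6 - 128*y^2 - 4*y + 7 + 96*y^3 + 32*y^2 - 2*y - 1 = 96*y^3 - 96*y^2 - 30*y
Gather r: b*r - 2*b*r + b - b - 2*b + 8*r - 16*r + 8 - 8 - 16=-2*b + r*(-b - 8) - 16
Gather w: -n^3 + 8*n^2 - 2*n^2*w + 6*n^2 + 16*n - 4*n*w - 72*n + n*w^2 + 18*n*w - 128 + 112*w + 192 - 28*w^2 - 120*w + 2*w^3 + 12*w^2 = -n^3 + 14*n^2 - 56*n + 2*w^3 + w^2*(n - 16) + w*(-2*n^2 + 14*n - 8) + 64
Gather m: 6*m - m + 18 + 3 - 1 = 5*m + 20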